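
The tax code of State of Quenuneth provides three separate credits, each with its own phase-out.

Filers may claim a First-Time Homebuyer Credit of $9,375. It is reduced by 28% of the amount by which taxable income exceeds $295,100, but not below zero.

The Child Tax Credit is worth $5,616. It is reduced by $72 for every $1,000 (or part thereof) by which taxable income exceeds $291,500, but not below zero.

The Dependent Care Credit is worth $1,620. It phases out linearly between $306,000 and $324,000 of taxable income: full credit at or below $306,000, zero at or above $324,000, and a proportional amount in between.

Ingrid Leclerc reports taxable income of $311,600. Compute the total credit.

First-Time Homebuyer Credit: 28% of the $16,500 excess over $295,100 is $4,620; credit = $9,375 − $4,620 = $4,755.
Child Tax Credit: income exceeds $291,500 by $20,100, which is 21 full-or-partial $1,000 increments; reduction = 21 × $72 = $1,512, leaving $4,104.
Dependent Care Credit: $311,600 is $5,600 into a $18,000 phase-out range, leaving 12,400/18,000 of the credit: $1,620 × 12,400/18,000 = $1,116.
Total: $4,755 + $4,104 + $1,116 = $9,975.

$9,975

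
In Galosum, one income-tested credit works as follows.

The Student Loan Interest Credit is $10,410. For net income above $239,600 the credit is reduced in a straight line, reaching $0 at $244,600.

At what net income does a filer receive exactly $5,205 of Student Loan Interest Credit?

$242,100

$5,205 is 5,205/10,410 of the full $10,410, so 5,205/10,410 of the $5,000 range has been used: income = $239,600 + $5,000 × 5,205/10,410 = $242,100.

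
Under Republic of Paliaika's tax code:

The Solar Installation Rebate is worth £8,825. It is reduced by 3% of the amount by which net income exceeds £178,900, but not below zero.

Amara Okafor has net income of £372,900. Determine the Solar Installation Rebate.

£3,005

Solar Installation Rebate: 3% of the £194,000 excess over £178,900 is £5,820; credit = £8,825 − £5,820 = £3,005.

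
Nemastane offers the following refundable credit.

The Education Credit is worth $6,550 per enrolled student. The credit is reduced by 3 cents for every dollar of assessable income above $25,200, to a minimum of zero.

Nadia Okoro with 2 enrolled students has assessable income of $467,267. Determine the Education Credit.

$0

Education Credit: base = 2 × $6,550 = $13,100. 3% of the $442,067 excess over $25,200 is $13,262.01 ≥ base, so the credit is $0.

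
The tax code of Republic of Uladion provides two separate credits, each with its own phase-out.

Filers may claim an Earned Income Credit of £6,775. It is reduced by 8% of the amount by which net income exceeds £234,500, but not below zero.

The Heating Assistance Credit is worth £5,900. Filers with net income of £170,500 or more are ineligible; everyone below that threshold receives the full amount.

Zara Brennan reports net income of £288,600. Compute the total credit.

£2,447

Earned Income Credit: 8% of the £54,100 excess over £234,500 is £4,328; credit = £6,775 − £4,328 = £2,447.
Heating Assistance Credit: £288,600 meets or exceeds the £170,500 cutoff, so the credit is £0.
Total: £2,447 + £0 = £2,447.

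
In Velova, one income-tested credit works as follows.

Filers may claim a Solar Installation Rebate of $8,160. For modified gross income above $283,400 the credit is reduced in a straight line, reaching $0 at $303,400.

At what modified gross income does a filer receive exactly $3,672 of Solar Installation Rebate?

$294,400

$3,672 is 3,672/8,160 of the full $8,160, so 4,488/8,160 of the $20,000 range has been used: income = $283,400 + $20,000 × 4,488/8,160 = $294,400.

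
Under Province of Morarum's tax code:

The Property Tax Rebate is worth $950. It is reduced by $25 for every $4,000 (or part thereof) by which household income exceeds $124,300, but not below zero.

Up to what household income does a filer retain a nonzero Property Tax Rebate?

After 37 increments the reduction is 37 × $25 = $925, leaving $25; one more increment wipes it out. Increment 37 ends at excess 37 × $4,000 = $148,000, so the highest qualifying income is $124,300 + $148,000 = $272,300.

$272,300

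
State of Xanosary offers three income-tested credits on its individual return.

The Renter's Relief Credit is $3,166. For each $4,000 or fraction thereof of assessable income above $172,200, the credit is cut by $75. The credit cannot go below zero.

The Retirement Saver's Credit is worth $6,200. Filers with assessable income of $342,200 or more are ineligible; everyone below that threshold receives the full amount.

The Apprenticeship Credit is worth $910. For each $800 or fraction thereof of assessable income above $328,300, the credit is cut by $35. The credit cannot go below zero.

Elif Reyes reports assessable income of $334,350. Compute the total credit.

$6,921

Renter's Relief Credit: income exceeds $172,200 by $162,150, which is 41 full-or-partial $4,000 increments; reduction = 41 × $75 = $3,075, leaving $91.
Retirement Saver's Credit: $334,350 is below the $342,200 cutoff, so the full $6,200 applies.
Apprenticeship Credit: income exceeds $328,300 by $6,050, which is 8 full-or-partial $800 increments; reduction = 8 × $35 = $280, leaving $630.
Total: $91 + $6,200 + $630 = $6,921.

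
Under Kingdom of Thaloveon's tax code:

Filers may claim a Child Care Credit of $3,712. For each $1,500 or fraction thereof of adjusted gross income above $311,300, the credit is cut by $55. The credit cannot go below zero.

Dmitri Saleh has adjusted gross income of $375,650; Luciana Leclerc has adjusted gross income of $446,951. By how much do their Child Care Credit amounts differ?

$1,347

Dmitri ($375,650): Child Care Credit: income exceeds $311,300 by $64,350, which is 43 full-or-partial $1,500 increments; reduction = 43 × $55 = $2,365, leaving $1,347.
Luciana ($446,951): Child Care Credit: income exceeds $311,300 by $135,651 → 91 increments × $55 = $5,005 ≥ base, so the credit is $0.
Difference: |$1,347 − $0| = $1,347.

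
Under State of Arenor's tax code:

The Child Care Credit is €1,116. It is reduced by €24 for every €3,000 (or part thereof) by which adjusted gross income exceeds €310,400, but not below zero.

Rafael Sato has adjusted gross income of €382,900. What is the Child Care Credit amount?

Child Care Credit: income exceeds €310,400 by €72,500, which is 25 full-or-partial €3,000 increments; reduction = 25 × €24 = €600, leaving €516.

€516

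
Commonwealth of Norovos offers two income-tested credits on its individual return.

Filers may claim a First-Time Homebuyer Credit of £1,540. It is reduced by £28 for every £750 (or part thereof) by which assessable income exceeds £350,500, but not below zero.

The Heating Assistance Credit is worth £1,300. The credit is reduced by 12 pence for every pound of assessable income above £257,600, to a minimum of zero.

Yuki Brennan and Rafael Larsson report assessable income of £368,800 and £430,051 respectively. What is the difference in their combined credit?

Yuki (£368,800): First-Time Homebuyer Credit: income exceeds £350,500 by £18,300, which is 25 full-or-partial £750 increments; reduction = 25 × £28 = £700, leaving £840. Heating Assistance Credit: 12% of the £111,200 excess over £257,600 is £13,344 ≥ base, so the credit is £0. total £840 + £0 = £840
Rafael (£430,051): First-Time Homebuyer Credit: income exceeds £350,500 by £79,551 → 107 increments × £28 = £2,996 ≥ base, so the credit is £0. Heating Assistance Credit: 12% of the £172,451 excess over £257,600 is £20,694.12 ≥ base, so the credit is £0. total £0 + £0 = £0
Difference: |£840 − £0| = £840.

£840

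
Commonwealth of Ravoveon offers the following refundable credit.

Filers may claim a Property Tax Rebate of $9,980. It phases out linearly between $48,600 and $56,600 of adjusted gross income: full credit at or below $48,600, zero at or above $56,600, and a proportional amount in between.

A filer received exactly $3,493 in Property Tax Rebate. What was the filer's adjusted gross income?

$3,493 is 3,493/9,980 of the full $9,980, so 6,487/9,980 of the $8,000 range has been used: income = $48,600 + $8,000 × 6,487/9,980 = $53,800.

$53,800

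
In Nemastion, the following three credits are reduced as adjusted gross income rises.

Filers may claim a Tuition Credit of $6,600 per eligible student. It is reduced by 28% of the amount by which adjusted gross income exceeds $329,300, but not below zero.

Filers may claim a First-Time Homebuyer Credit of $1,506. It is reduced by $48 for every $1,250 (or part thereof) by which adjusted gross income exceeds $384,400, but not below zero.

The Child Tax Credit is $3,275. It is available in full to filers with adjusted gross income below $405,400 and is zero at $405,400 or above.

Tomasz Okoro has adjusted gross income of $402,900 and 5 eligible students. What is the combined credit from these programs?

Tuition Credit: base = 5 × $6,600 = $33,000. 28% of the $73,600 excess over $329,300 is $20,608; credit = $33,000 − $20,608 = $12,392.
First-Time Homebuyer Credit: income exceeds $384,400 by $18,500, which is 15 full-or-partial $1,250 increments; reduction = 15 × $48 = $720, leaving $786.
Child Tax Credit: $402,900 is below the $405,400 cutoff, so the full $3,275 applies.
Total: $12,392 + $786 + $3,275 = $16,453.

$16,453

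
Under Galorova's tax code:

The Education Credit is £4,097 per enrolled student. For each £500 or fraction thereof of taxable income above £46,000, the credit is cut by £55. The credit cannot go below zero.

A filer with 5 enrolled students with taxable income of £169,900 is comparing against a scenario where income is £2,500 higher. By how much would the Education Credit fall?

£275

At £169,900 — base = 5 × £4,097 = £20,485. income exceeds £46,000 by £123,900, which is 248 full-or-partial £500 increments; reduction = 248 × £55 = £13,640, leaving £6,845.
At £172,400 — base = 5 × £4,097 = £20,485. income exceeds £46,000 by £126,400, which is 253 full-or-partial £500 increments; reduction = 253 × £55 = £13,915, leaving £6,570.
Lost: £6,845 − £6,570 = £275.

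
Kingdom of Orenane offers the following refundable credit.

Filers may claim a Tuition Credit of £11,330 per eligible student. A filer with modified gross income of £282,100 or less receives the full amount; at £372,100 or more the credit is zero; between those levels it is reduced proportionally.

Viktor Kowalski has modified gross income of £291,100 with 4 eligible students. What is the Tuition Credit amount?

£40,788

Tuition Credit: base = 4 × £11,330 = £45,320. £291,100 is £9,000 into a £90,000 phase-out range, leaving 81,000/90,000 of the credit: £45,320 × 81,000/90,000 = £40,788.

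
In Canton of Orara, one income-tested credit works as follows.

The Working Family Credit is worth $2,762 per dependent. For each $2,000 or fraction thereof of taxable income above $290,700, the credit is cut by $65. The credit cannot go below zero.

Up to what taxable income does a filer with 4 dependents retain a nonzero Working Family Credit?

$628,700

Full credit = 4 × $2,762 = $11,048.
After 169 increments the reduction is 169 × $65 = $10,985, leaving $63; one more increment wipes it out. Increment 169 ends at excess 169 × $2,000 = $338,000, so the highest qualifying income is $290,700 + $338,000 = $628,700.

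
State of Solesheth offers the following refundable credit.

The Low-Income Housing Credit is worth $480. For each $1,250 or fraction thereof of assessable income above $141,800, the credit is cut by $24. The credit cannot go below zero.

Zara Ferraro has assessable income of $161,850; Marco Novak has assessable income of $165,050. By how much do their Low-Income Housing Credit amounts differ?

$48

Zara ($161,850): Low-Income Housing Credit: income exceeds $141,800 by $20,050, which is 17 full-or-partial $1,250 increments; reduction = 17 × $24 = $408, leaving $72.
Marco ($165,050): Low-Income Housing Credit: income exceeds $141,800 by $23,250, which is 19 full-or-partial $1,250 increments; reduction = 19 × $24 = $456, leaving $24.
Difference: |$72 − $24| = $48.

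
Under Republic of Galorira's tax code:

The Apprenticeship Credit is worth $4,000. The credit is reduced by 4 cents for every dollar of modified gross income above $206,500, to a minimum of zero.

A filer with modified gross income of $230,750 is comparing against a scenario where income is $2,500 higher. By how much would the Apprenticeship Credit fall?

At $230,750 — 4% of the $24,250 excess over $206,500 is $970; credit = $4,000 − $970 = $3,030.
At $233,250 — 4% of the $26,750 excess over $206,500 is $1,070; credit = $4,000 − $1,070 = $2,930.
Lost: $3,030 − $2,930 = $100.

$100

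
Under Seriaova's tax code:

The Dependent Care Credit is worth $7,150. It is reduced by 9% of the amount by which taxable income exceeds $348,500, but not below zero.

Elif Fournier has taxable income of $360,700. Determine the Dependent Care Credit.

Dependent Care Credit: 9% of the $12,200 excess over $348,500 is $1,098; credit = $7,150 − $1,098 = $6,052.

$6,052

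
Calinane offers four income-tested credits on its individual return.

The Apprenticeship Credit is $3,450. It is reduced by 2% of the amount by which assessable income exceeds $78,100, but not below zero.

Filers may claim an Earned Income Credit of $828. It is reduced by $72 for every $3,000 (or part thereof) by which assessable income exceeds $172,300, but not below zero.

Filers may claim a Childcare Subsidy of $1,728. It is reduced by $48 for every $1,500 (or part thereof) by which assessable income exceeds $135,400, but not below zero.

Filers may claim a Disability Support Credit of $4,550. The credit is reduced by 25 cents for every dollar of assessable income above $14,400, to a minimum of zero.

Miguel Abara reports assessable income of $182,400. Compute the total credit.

Apprenticeship Credit: 2% of the $104,300 excess over $78,100 is $2,086; credit = $3,450 − $2,086 = $1,364.
Earned Income Credit: income exceeds $172,300 by $10,100, which is 4 full-or-partial $3,000 increments; reduction = 4 × $72 = $288, leaving $540.
Childcare Subsidy: income exceeds $135,400 by $47,000, which is 32 full-or-partial $1,500 increments; reduction = 32 × $48 = $1,536, leaving $192.
Disability Support Credit: 25% of the $168,000 excess over $14,400 is $42,000 ≥ base, so the credit is $0.
Total: $1,364 + $540 + $192 + $0 = $2,096.

$2,096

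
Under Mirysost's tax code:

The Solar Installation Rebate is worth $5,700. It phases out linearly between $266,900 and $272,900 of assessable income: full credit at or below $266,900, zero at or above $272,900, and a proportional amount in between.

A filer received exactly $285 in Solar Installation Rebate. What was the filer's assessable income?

$272,600

$285 is 285/5,700 of the full $5,700, so 5,415/5,700 of the $6,000 range has been used: income = $266,900 + $6,000 × 5,415/5,700 = $272,600.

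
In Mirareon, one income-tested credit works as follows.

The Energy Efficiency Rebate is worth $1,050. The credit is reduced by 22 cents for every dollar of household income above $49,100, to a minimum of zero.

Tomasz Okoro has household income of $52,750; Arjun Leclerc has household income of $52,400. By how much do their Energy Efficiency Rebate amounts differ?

$77

Tomasz ($52,750): Energy Efficiency Rebate: 22% of the $3,650 excess over $49,100 is $803; credit = $1,050 − $803 = $247.
Arjun ($52,400): Energy Efficiency Rebate: 22% of the $3,300 excess over $49,100 is $726; credit = $1,050 − $726 = $324.
Difference: |$247 − $324| = $77.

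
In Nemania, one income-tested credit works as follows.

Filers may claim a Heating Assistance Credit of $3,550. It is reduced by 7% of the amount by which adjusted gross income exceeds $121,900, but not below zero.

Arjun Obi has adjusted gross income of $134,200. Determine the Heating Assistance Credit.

$2,689

Heating Assistance Credit: 7% of the $12,300 excess over $121,900 is $861; credit = $3,550 − $861 = $2,689.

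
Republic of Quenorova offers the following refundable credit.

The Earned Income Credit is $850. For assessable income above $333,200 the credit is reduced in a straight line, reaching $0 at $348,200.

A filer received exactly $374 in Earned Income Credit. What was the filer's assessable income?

$374 is 374/850 of the full $850, so 476/850 of the $15,000 range has been used: income = $333,200 + $15,000 × 476/850 = $341,600.

$341,600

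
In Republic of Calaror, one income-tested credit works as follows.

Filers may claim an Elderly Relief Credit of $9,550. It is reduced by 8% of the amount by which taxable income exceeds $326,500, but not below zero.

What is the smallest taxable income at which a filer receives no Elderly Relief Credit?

$445,875

The credit falls by 8% of each dollar above $326,500, so it reaches zero when the excess is $9,550 / 8% = $119,375: income = $326,500 + $119,375 = $445,875.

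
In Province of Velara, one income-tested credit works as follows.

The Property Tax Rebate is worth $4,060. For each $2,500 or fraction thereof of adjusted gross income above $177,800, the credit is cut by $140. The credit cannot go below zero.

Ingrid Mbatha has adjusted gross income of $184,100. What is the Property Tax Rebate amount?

$3,640

Property Tax Rebate: income exceeds $177,800 by $6,300, which is 3 full-or-partial $2,500 increments; reduction = 3 × $140 = $420, leaving $3,640.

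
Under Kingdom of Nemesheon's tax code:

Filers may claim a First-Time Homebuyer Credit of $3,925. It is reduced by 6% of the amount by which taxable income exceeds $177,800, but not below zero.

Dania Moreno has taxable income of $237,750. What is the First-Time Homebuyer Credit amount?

First-Time Homebuyer Credit: 6% of the $59,950 excess over $177,800 is $3,597; credit = $3,925 − $3,597 = $328.

$328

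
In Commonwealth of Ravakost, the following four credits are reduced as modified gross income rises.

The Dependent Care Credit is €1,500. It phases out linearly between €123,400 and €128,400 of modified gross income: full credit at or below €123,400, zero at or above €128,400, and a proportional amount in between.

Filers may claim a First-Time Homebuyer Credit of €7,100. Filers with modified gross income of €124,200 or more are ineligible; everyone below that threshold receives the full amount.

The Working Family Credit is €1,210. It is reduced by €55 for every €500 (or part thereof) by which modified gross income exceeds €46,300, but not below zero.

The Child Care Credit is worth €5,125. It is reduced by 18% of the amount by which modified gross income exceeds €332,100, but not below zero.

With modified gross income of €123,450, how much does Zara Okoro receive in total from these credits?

Dependent Care Credit: €123,450 is €50 into a €5,000 phase-out range, leaving 4,950/5,000 of the credit: €1,500 × 4,950/5,000 = €1,485.
First-Time Homebuyer Credit: €123,450 is below the €124,200 cutoff, so the full €7,100 applies.
Working Family Credit: income exceeds €46,300 by €77,150 → 155 increments × €55 = €8,525 ≥ base, so the credit is €0.
Child Care Credit: €123,450 is at or below the €332,100 threshold, so the full €5,125 applies.
Total: €1,485 + €7,100 + €0 + €5,125 = €13,710.

€13,710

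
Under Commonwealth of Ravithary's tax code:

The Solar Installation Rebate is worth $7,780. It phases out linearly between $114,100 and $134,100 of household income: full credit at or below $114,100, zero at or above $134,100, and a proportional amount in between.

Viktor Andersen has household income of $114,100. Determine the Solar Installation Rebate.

$7,780

Solar Installation Rebate: $114,100 is at or below the $114,100 threshold, so the full $7,780 applies.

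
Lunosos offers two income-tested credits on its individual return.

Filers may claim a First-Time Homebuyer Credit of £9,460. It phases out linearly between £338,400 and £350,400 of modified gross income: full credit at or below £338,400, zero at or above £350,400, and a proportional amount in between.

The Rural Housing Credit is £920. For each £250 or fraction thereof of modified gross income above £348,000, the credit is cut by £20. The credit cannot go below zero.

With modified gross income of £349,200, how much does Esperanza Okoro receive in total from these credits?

First-Time Homebuyer Credit: £349,200 is £10,800 into a £12,000 phase-out range, leaving 1,200/12,000 of the credit: £9,460 × 1,200/12,000 = £946.
Rural Housing Credit: income exceeds £348,000 by £1,200, which is 5 full-or-partial £250 increments; reduction = 5 × £20 = £100, leaving £820.
Total: £946 + £820 = £1,766.

£1,766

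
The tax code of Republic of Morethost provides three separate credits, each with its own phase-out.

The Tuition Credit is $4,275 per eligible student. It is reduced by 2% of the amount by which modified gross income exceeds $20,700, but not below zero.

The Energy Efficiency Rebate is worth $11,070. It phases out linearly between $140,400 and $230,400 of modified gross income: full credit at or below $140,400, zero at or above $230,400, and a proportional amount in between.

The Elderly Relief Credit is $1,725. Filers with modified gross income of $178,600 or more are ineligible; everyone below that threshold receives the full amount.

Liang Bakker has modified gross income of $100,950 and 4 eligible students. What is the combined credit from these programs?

Tuition Credit: base = 4 × $4,275 = $17,100. 2% of the $80,250 excess over $20,700 is $1,605; credit = $17,100 − $1,605 = $15,495.
Energy Efficiency Rebate: $100,950 is at or below the $140,400 threshold, so the full $11,070 applies.
Elderly Relief Credit: $100,950 is below the $178,600 cutoff, so the full $1,725 applies.
Total: $15,495 + $11,070 + $1,725 = $28,290.

$28,290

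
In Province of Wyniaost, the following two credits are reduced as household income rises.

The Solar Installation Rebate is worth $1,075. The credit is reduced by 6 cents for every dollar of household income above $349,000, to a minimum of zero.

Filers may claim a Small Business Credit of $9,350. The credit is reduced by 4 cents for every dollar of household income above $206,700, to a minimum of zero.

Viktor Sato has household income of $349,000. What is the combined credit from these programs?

Solar Installation Rebate: $349,000 is at or below the $349,000 threshold, so the full $1,075 applies.
Small Business Credit: 4% of the $142,300 excess over $206,700 is $5,692; credit = $9,350 − $5,692 = $3,658.
Total: $1,075 + $3,658 = $4,733.

$4,733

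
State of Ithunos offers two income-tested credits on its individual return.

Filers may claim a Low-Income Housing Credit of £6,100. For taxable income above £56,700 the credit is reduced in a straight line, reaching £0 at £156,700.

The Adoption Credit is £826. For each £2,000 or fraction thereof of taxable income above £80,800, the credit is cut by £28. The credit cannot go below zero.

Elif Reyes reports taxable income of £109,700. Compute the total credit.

£3,273

Low-Income Housing Credit: £109,700 is £53,000 into a £100,000 phase-out range, leaving 47,000/100,000 of the credit: £6,100 × 47,000/100,000 = £2,867.
Adoption Credit: income exceeds £80,800 by £28,900, which is 15 full-or-partial £2,000 increments; reduction = 15 × £28 = £420, leaving £406.
Total: £2,867 + £406 = £3,273.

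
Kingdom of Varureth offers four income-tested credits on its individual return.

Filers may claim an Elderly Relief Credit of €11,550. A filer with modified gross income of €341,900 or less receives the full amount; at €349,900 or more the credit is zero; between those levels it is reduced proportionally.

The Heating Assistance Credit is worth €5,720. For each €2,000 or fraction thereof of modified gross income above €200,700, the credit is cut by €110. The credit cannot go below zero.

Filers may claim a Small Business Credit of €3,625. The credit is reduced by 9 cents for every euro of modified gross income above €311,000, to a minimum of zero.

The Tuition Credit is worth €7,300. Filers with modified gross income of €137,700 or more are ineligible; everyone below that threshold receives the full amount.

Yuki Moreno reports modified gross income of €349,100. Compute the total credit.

Elderly Relief Credit: €349,100 is €7,200 into a €8,000 phase-out range, leaving 800/8,000 of the credit: €11,550 × 800/8,000 = €1,155.
Heating Assistance Credit: income exceeds €200,700 by €148,400 → 75 increments × €110 = €8,250 ≥ base, so the credit is €0.
Small Business Credit: 9% of the €38,100 excess over €311,000 is €3,429; credit = €3,625 − €3,429 = €196.
Tuition Credit: €349,100 meets or exceeds the €137,700 cutoff, so the credit is €0.
Total: €1,155 + €0 + €196 + €0 = €1,351.

€1,351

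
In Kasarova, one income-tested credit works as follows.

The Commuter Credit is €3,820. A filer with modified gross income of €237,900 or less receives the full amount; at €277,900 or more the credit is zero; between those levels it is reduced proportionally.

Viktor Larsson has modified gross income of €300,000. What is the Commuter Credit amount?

€0

Commuter Credit: €300,000 is at or above €277,900, so the credit is €0.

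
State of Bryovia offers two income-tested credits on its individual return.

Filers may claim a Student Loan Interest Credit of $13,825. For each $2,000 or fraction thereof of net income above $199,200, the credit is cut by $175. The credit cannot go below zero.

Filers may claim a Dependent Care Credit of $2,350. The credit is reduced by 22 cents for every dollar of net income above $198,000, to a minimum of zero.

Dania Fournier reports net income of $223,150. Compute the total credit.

$11,725

Student Loan Interest Credit: income exceeds $199,200 by $23,950, which is 12 full-or-partial $2,000 increments; reduction = 12 × $175 = $2,100, leaving $11,725.
Dependent Care Credit: 22% of the $25,150 excess over $198,000 is $5,533 ≥ base, so the credit is $0.
Total: $11,725 + $0 = $11,725.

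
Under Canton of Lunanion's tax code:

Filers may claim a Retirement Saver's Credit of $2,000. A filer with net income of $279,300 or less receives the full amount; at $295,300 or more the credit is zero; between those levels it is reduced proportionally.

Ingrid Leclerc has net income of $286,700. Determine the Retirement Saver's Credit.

Retirement Saver's Credit: $286,700 is $7,400 into a $16,000 phase-out range, leaving 8,600/16,000 of the credit: $2,000 × 8,600/16,000 = $1,075.

$1,075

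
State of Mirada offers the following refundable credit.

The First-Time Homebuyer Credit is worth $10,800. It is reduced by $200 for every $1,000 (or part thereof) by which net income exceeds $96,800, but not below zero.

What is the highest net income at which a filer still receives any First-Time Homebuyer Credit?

After 53 increments the reduction is 53 × $200 = $10,600, leaving $200; one more increment wipes it out. Increment 53 ends at excess 53 × $1,000 = $53,000, so the highest qualifying income is $96,800 + $53,000 = $149,800.

$149,800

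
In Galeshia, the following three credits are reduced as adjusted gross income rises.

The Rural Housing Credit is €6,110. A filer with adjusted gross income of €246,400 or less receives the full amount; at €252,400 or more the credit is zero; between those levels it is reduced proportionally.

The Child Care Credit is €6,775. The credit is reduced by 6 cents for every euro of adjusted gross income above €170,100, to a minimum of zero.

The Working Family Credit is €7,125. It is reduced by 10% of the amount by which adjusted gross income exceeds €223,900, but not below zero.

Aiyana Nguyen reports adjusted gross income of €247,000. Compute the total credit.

Rural Housing Credit: €247,000 is €600 into a €6,000 phase-out range, leaving 5,400/6,000 of the credit: €6,110 × 5,400/6,000 = €5,499.
Child Care Credit: 6% of the €76,900 excess over €170,100 is €4,614; credit = €6,775 − €4,614 = €2,161.
Working Family Credit: 10% of the €23,100 excess over €223,900 is €2,310; credit = €7,125 − €2,310 = €4,815.
Total: €5,499 + €2,161 + €4,815 = €12,475.

€12,475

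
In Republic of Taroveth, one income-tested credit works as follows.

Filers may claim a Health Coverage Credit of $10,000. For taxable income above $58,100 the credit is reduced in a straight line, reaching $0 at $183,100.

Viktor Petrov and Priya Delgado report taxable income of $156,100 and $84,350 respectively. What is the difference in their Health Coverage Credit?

$5,740

Viktor ($156,100): Health Coverage Credit: $156,100 is $98,000 into a $125,000 phase-out range, leaving 27,000/125,000 of the credit: $10,000 × 27,000/125,000 = $2,160.
Priya ($84,350): Health Coverage Credit: $84,350 is $26,250 into a $125,000 phase-out range, leaving 98,750/125,000 of the credit: $10,000 × 98,750/125,000 = $7,900.
Difference: |$2,160 − $7,900| = $5,740.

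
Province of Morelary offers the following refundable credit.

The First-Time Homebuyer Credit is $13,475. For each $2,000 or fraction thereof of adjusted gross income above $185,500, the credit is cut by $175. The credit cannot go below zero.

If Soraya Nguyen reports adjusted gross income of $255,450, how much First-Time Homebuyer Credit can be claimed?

$7,350

First-Time Homebuyer Credit: income exceeds $185,500 by $69,950, which is 35 full-or-partial $2,000 increments; reduction = 35 × $175 = $6,125, leaving $7,350.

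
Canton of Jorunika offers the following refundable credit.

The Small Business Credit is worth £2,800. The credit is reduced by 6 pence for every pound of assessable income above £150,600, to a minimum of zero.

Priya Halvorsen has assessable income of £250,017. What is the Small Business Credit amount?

Small Business Credit: 6% of the £99,417 excess over £150,600 is £5,965.02 ≥ base, so the credit is £0.

£0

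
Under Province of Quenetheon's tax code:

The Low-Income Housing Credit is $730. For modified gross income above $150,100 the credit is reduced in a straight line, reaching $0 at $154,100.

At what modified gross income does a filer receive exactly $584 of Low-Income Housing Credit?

$584 is 584/730 of the full $730, so 146/730 of the $4,000 range has been used: income = $150,100 + $4,000 × 146/730 = $150,900.

$150,900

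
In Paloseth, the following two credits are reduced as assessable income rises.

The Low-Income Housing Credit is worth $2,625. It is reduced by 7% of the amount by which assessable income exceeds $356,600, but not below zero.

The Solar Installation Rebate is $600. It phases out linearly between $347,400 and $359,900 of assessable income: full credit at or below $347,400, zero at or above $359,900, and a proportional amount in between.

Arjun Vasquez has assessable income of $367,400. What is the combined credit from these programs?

Low-Income Housing Credit: 7% of the $10,800 excess over $356,600 is $756; credit = $2,625 − $756 = $1,869.
Solar Installation Rebate: $367,400 is at or above $359,900, so the credit is $0.
Total: $1,869 + $0 = $1,869.

$1,869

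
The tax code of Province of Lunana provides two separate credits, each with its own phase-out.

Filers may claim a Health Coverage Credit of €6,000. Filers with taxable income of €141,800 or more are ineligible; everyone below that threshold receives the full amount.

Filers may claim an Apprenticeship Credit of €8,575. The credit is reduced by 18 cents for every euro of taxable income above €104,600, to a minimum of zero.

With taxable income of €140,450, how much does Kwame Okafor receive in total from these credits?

€8,122

Health Coverage Credit: €140,450 is below the €141,800 cutoff, so the full €6,000 applies.
Apprenticeship Credit: 18% of the €35,850 excess over €104,600 is €6,453; credit = €8,575 − €6,453 = €2,122.
Total: €6,000 + €2,122 = €8,122.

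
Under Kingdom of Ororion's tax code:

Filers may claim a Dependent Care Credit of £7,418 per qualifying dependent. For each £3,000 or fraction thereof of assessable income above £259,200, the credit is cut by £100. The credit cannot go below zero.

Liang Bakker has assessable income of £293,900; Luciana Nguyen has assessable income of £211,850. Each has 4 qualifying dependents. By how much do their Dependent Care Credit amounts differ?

£1,200

Liang (£293,900): Dependent Care Credit: base = 4 × £7,418 = £29,672. income exceeds £259,200 by £34,700, which is 12 full-or-partial £3,000 increments; reduction = 12 × £100 = £1,200, leaving £28,472.
Luciana (£211,850): Dependent Care Credit: base = 4 × £7,418 = £29,672. £211,850 is at or below the £259,200 threshold, so the full £29,672 applies.
Difference: |£28,472 − £29,672| = £1,200.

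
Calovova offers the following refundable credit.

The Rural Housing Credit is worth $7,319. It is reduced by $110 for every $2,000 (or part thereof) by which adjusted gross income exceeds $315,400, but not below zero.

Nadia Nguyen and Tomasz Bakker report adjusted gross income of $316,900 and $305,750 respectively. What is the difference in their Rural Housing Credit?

$110

Nadia ($316,900): Rural Housing Credit: income exceeds $315,400 by $1,500, which is 1 full-or-partial $2,000 increment; reduction = 1 × $110 = $110, leaving $7,209.
Tomasz ($305,750): Rural Housing Credit: $305,750 is at or below the $315,400 threshold, so the full $7,319 applies.
Difference: |$7,209 − $7,319| = $110.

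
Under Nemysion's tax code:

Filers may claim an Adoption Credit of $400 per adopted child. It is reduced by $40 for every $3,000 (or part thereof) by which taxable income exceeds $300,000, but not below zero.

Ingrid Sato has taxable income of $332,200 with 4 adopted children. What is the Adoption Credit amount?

Adoption Credit: base = 4 × $400 = $1,600. income exceeds $300,000 by $32,200, which is 11 full-or-partial $3,000 increments; reduction = 11 × $40 = $440, leaving $1,160.

$1,160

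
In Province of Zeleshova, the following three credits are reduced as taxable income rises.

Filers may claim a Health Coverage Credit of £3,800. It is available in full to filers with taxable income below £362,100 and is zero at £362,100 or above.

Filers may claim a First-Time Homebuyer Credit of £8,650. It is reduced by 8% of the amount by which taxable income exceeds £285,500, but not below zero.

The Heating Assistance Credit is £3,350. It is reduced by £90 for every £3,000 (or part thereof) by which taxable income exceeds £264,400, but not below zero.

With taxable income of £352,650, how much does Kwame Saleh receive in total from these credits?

£7,728

Health Coverage Credit: £352,650 is below the £362,100 cutoff, so the full £3,800 applies.
First-Time Homebuyer Credit: 8% of the £67,150 excess over £285,500 is £5,372; credit = £8,650 − £5,372 = £3,278.
Heating Assistance Credit: income exceeds £264,400 by £88,250, which is 30 full-or-partial £3,000 increments; reduction = 30 × £90 = £2,700, leaving £650.
Total: £3,800 + £3,278 + £650 = £7,728.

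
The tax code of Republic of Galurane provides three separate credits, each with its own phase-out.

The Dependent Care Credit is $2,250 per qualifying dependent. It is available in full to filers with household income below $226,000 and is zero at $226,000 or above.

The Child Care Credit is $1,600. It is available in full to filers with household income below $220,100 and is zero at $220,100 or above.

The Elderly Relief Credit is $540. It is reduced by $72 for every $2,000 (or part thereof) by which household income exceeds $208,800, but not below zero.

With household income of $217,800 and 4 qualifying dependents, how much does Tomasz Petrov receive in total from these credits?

$10,780

Dependent Care Credit: base = 4 × $2,250 = $9,000. $217,800 is below the $226,000 cutoff, so the full $9,000 applies.
Child Care Credit: $217,800 is below the $220,100 cutoff, so the full $1,600 applies.
Elderly Relief Credit: income exceeds $208,800 by $9,000, which is 5 full-or-partial $2,000 increments; reduction = 5 × $72 = $360, leaving $180.
Total: $9,000 + $1,600 + $180 = $10,780.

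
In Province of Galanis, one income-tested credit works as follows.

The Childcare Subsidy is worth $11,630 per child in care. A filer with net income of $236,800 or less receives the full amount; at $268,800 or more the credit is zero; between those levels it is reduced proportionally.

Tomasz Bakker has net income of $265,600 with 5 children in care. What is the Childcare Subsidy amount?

Childcare Subsidy: base = 5 × $11,630 = $58,150. $265,600 is $28,800 into a $32,000 phase-out range, leaving 3,200/32,000 of the credit: $58,150 × 3,200/32,000 = $5,815.

$5,815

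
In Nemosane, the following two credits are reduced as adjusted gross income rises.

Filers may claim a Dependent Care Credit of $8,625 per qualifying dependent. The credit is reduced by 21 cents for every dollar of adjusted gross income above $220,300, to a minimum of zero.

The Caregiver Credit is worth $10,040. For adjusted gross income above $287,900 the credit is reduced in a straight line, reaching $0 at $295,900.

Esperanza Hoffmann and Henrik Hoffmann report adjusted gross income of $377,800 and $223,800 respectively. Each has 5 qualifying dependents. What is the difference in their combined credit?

Esperanza ($377,800): Dependent Care Credit: base = 5 × $8,625 = $43,125. 21% of the $157,500 excess over $220,300 is $33,075; credit = $43,125 − $33,075 = $10,050. Caregiver Credit: $377,800 is at or above $295,900, so the credit is $0. total $10,050 + $0 = $10,050
Henrik ($223,800): Dependent Care Credit: base = 5 × $8,625 = $43,125. 21% of the $3,500 excess over $220,300 is $735; credit = $43,125 − $735 = $42,390. Caregiver Credit: $223,800 is at or below the $287,900 threshold, so the full $10,040 applies. total $42,390 + $10,040 = $52,430
Difference: |$10,050 − $52,430| = $42,380.

$42,380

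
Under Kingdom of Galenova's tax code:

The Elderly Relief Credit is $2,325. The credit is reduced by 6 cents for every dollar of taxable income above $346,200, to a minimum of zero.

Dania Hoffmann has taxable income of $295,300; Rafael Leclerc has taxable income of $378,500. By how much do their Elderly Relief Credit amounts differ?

$1,938

Dania ($295,300): Elderly Relief Credit: $295,300 is at or below the $346,200 threshold, so the full $2,325 applies.
Rafael ($378,500): Elderly Relief Credit: 6% of the $32,300 excess over $346,200 is $1,938; credit = $2,325 − $1,938 = $387.
Difference: |$2,325 − $387| = $1,938.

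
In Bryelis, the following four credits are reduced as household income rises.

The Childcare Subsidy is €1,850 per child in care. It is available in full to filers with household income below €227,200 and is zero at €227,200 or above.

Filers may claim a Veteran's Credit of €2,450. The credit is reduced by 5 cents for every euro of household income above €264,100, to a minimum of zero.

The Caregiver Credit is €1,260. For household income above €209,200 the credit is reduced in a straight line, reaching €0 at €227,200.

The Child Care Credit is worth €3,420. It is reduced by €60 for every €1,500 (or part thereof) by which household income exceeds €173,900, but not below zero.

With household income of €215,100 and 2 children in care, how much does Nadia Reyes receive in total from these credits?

€8,737

Childcare Subsidy: base = 2 × €1,850 = €3,700. €215,100 is below the €227,200 cutoff, so the full €3,700 applies.
Veteran's Credit: €215,100 is at or below the €264,100 threshold, so the full €2,450 applies.
Caregiver Credit: €215,100 is €5,900 into a €18,000 phase-out range, leaving 12,100/18,000 of the credit: €1,260 × 12,100/18,000 = €847.
Child Care Credit: income exceeds €173,900 by €41,200, which is 28 full-or-partial €1,500 increments; reduction = 28 × €60 = €1,680, leaving €1,740.
Total: €3,700 + €2,450 + €847 + €1,740 = €8,737.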